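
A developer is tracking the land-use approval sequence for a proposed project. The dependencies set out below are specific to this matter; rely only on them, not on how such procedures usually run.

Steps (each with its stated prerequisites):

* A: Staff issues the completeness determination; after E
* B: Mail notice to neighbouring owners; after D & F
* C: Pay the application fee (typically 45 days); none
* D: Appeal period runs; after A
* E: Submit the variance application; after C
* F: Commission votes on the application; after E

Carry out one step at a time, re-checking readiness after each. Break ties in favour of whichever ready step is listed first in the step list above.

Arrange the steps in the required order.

C, E, A, D, F, B

C is the only step with nothing outstanding, so it goes first.
E needed C, now all done → E.
Now A and F have their prerequisites met. A is listed earlier, so A next.
Now D and F have their prerequisites met. D is listed earlier, so D next.
F is the only step now ready → F.
That leaves B as the only ready step → B.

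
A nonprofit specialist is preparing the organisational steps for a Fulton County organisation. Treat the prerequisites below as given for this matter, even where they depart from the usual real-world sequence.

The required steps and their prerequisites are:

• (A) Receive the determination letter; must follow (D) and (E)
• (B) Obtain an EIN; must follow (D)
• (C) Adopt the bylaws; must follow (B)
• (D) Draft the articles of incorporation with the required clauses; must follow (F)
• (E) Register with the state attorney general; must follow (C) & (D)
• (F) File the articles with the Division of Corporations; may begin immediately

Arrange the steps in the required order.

(F) has no prerequisites → (F) first.
Next only (D) has its prerequisites met → (D).
Next only (B) has its prerequisites met → (B).
Next only (C) has its prerequisites met → (C).
That leaves (E) as the only ready step → (E).
Next only (A) has its prerequisites met → (A).

(F), (D), (B), (C), (E), (A)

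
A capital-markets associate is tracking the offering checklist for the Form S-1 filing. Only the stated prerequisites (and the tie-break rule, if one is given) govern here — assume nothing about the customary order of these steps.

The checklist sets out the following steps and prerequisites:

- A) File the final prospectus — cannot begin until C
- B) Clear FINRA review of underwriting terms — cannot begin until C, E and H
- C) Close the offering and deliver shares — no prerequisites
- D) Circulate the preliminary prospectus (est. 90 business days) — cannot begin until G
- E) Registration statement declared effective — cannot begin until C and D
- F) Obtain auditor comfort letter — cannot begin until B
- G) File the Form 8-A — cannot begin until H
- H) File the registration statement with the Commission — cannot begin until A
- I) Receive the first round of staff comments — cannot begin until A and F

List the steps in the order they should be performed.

C is the only step with nothing outstanding, so it goes first.
A needed C, now all done → A.
Next only H has its prerequisites met → H.
G needed H, now all done → G.
D is the only step now ready → D.
Next only E has its prerequisites met → E.
That leaves B as the only ready step → B.
F is the only step now ready → F.
That leaves I as the only ready step → I.

C → A → H → G → D → E → B → F → I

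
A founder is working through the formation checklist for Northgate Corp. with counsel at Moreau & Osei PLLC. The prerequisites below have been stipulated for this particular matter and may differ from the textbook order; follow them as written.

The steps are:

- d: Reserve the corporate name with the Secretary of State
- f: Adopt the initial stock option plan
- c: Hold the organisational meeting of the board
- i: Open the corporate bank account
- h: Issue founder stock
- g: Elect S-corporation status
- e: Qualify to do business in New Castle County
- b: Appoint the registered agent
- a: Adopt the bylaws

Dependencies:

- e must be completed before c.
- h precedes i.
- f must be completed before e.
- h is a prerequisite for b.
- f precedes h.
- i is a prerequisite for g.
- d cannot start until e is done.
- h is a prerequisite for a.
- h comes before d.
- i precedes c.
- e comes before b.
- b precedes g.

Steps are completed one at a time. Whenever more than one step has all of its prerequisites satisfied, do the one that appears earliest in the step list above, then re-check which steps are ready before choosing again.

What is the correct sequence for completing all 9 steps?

f has no prerequisites → f first.
h and e are both available; h is listed earlier → h.
Now i, e and a have their prerequisites met. i is listed earlier, so i next.
Now e and a have their prerequisites met. e is listed earlier, so e next.
d, c and b now also ready, so the ready set is {d, c, b, a}; d is listed earlier → d.
Now c, b and a have their prerequisites met. c is listed earlier, so c next.
Ready: b and a. b is listed earlier → b.
g and a are both available; g is listed earlier → g.
a needed h, now all done → a.

f, h, i, e, d, c, b, g, a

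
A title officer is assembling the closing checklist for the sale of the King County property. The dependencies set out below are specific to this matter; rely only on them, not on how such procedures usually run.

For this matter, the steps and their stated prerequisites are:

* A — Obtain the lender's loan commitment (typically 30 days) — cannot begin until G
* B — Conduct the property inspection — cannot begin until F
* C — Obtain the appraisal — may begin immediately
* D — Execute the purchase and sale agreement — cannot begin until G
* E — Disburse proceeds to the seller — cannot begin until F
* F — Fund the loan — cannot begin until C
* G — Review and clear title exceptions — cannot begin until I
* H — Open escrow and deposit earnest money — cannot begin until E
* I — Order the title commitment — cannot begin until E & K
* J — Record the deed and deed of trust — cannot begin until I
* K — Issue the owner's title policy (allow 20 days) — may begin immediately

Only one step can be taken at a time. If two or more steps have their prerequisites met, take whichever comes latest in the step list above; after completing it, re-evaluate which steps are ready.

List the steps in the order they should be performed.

Nothing is required for K and C. K is listed later → K first.
That leaves C as the only ready step → C.
F is the only step now ready → F.
Now E and B have their prerequisites met. E is listed later, so E next.
I and H now also ready, so the ready set is {I, H, B}; I is listed later → I.
J and G now also ready, so the ready set is {J, H, G, B}; J is listed later → J.
Ready: H, G and B. H is listed later → H.
Now G and B have their prerequisites met. G is listed later, so G next.
D, B and A are all available; D is listed later → D.
Now B and A have their prerequisites met. B is listed later, so B next.
That leaves A as the only ready step → A.

K, C, F, E, I, J, H, G, D, B, A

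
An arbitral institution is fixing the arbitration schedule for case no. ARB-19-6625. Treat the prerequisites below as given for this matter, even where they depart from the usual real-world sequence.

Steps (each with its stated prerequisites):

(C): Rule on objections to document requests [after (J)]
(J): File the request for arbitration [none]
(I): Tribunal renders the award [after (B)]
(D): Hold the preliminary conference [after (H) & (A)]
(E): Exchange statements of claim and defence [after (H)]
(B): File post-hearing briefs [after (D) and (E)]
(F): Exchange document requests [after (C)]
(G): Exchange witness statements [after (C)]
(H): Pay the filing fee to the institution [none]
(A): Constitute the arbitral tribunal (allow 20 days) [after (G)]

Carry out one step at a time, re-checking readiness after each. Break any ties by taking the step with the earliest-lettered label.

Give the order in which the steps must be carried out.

Nothing is required for (H) and (J). (H) has the earlier label → (H) first.
(E) and (J) are both available; (E) has the earlier label → (E).
(J) is the only step now ready → (J).
(C) is the only step now ready → (C).
Ready: (F) and (G). (F) has the earlier label → (F).
That leaves (G) as the only ready step → (G).
(A) is the only step now ready → (A).
Next only (D) has its prerequisites met → (D).
(B) needed (D) and (E), now all done → (B).
(I) needed (B), now all done → (I).

(H) → (E) → (J) → (C) → (F) → (G) → (A) → (D) → (B) → (I)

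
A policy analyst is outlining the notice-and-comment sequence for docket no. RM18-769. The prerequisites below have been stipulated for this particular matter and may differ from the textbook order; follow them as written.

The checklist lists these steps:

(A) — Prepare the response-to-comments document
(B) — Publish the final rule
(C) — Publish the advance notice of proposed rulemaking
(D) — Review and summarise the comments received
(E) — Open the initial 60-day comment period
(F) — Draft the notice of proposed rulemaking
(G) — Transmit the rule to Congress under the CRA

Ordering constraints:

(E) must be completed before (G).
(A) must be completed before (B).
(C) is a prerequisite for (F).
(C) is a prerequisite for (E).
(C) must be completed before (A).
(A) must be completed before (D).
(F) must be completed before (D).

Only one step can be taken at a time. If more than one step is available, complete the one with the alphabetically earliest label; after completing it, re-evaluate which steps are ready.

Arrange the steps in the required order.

(C) → (A) → (B) → (E) → (F) → (D) → (G)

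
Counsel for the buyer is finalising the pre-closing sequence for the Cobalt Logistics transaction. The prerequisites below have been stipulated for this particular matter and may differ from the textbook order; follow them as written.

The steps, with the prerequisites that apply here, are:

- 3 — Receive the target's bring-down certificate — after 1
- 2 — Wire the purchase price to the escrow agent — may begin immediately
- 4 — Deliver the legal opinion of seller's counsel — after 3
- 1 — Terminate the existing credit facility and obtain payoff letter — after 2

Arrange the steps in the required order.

2, 1, 3, 4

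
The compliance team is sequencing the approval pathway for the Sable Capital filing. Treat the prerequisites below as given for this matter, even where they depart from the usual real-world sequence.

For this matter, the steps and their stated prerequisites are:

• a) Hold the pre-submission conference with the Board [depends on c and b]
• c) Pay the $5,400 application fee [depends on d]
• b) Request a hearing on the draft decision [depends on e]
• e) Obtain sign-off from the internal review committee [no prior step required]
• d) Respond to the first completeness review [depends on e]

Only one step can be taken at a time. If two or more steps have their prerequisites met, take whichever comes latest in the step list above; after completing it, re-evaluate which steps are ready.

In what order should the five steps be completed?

e has no prerequisites → e first.
Ready: d and b. d is listed later → d.
Now b and c have their prerequisites met. b is listed later, so b next.
That leaves c as the only ready step → c.
a needed b and c, now all done → a.

e → d → b → c → a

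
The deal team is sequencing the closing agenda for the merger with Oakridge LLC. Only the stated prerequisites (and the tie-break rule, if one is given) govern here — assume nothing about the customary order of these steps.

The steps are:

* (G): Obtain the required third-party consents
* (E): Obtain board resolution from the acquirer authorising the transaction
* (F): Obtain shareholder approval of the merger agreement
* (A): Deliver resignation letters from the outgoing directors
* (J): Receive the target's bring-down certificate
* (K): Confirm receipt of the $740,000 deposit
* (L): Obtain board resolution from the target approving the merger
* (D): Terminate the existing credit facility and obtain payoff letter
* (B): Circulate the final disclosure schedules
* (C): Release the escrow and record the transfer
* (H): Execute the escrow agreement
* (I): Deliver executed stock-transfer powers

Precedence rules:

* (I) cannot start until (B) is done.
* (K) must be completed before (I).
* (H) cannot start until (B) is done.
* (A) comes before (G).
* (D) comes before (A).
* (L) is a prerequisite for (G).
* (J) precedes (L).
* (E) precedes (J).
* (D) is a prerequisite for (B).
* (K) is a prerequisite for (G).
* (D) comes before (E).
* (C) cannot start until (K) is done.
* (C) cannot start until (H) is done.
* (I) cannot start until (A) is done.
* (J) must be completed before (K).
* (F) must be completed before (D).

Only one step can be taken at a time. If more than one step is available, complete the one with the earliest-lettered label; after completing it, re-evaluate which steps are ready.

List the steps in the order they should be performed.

(F) has no prerequisites → (F) first.
(D) is the only step now ready → (D).
(A), (B) and (E) are all available; (A) has the earlier label → (A).
(B) and (E) are both available; (B) has the earlier label → (B).
(E) and (H) are both available; (E) has the earlier label → (E).
(J) now also ready, so the ready set is {(H), (J)}; (H) has the earlier label → (H).
Next only (J) has its prerequisites met → (J).
Now (K) and (L) have their prerequisites met. (K) has the earlier label, so (K) next.
(C) and (I) now also ready, so the ready set is {(C), (I), (L)}; (C) has the earlier label → (C).
Now (I) and (L) have their prerequisites met. (I) has the earlier label, so (I) next.
That leaves (L) as the only ready step → (L).
Next only (G) has its prerequisites met → (G).

(F) (D) (A) (B) (E) (H) (J) (K) (C) (I) (L) (G)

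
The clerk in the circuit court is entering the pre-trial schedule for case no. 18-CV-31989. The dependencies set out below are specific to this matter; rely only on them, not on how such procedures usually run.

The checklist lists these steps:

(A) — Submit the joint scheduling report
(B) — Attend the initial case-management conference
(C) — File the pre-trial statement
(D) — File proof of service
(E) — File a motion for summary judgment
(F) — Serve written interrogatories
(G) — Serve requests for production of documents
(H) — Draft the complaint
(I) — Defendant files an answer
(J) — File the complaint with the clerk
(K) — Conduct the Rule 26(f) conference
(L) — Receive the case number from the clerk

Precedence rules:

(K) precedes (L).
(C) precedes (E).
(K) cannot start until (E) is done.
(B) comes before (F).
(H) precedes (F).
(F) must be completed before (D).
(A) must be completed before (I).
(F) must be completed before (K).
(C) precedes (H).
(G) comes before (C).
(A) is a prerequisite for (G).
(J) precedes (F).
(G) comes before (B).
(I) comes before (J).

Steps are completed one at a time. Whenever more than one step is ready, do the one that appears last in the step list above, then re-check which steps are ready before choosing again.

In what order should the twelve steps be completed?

(A) (I) (J) (G) (C) (H) (E) (B) (F) (K) (L) (D)

(A) is the only step with nothing outstanding, so it goes first.
(I) and (G) are both available; (I) is listed later → (I).
(J) now also ready, so the ready set is {(J), (G)}; (J) is listed later → (J).
That leaves (G) as the only ready step → (G).
Now (C) and (B) have their prerequisites met. (C) is listed later, so (C) next.
(H) and (E) now also ready, so the ready set is {(H), (E), (B)}; (H) is listed later → (H).
Now (E) and (B) have their prerequisites met. (E) is listed later, so (E) next.
Next only (B) has its prerequisites met → (B).
(F) needed (J), (H) and (B), now all done → (F).
(K) and (D) are both available; (K) is listed later → (K).
(L) now also ready, so the ready set is {(L), (D)}; (L) is listed later → (L).
(D) needed (F), now all done → (D).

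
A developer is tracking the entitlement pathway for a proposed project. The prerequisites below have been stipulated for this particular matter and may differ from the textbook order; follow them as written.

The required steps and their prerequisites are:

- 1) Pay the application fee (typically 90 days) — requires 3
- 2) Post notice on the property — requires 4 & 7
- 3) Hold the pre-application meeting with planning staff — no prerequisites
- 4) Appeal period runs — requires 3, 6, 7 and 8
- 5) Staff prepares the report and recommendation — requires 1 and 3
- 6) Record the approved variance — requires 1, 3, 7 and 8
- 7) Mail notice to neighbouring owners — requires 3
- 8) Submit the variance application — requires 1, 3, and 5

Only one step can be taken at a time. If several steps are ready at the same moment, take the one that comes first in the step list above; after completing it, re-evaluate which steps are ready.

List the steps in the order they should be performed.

3 1 5 7 8 6 4 2

3 is the only step with nothing outstanding, so it goes first.
Ready: 1 and 7. 1 is listed earlier → 1.
Ready: 5 and 7. 5 is listed earlier → 5.
8 now also ready, so the ready set is {7, 8}; 7 is listed earlier → 7.
That leaves 8 as the only ready step → 8.
6 is the only step now ready → 6.
4 needed 3, 6, 7 and 8, now all done → 4.
That leaves 2 as the only ready step → 2.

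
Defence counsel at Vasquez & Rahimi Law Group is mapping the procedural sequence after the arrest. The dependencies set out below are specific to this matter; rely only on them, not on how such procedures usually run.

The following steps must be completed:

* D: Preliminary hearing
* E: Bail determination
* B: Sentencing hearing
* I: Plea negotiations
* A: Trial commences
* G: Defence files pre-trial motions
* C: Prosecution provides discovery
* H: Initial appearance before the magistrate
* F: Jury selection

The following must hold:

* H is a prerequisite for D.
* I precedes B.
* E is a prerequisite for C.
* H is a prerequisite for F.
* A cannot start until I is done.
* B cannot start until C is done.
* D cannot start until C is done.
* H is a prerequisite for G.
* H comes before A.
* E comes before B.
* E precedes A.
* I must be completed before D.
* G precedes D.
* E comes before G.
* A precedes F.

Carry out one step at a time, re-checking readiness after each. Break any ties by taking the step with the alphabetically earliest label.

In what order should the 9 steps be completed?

Nothing is required for E, H and I. E has the earlier label → E first.
C now also ready, so the ready set is {C, H, I}; C has the earlier label → C.
Ready: H and I. H has the earlier label → H.
G now also ready, so the ready set is {G, I}; G has the earlier label → G.
Next only I has its prerequisites met → I.
A, B and D are all available; A has the earlier label → A.
F now also ready, so the ready set is {B, D, F}; B has the earlier label → B.
Now D and F have their prerequisites met. D has the earlier label, so D next.
That leaves F as the only ready step → F.

E, C, H, G, I, A, B, D, F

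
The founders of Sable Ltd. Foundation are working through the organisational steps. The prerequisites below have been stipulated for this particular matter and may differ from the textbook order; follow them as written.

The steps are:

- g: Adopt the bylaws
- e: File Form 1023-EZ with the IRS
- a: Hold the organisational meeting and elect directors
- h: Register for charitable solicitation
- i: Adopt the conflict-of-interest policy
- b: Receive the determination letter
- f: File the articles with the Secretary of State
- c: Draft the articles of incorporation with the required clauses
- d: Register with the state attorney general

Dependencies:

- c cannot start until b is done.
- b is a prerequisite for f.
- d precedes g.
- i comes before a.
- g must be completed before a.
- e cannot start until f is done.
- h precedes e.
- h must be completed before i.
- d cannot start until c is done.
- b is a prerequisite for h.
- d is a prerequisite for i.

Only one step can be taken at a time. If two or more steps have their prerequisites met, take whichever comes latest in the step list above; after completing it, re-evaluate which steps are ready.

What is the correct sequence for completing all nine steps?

Only b has no prerequisites, so it is first.
Now c, f and h have their prerequisites met. c is listed later, so c next.
d now also ready, so the ready set is {d, f, h}; d is listed later → d.
g now also ready, so the ready set is {f, h, g}; f is listed later → f.
Ready: h and g. h is listed later → h.
i, e and g are all available; i is listed later → i.
e and g are both available; e is listed later → e.
g is the only step now ready → g.
Next only a has its prerequisites met → a.

b → c → d → f → h → i → e → g → a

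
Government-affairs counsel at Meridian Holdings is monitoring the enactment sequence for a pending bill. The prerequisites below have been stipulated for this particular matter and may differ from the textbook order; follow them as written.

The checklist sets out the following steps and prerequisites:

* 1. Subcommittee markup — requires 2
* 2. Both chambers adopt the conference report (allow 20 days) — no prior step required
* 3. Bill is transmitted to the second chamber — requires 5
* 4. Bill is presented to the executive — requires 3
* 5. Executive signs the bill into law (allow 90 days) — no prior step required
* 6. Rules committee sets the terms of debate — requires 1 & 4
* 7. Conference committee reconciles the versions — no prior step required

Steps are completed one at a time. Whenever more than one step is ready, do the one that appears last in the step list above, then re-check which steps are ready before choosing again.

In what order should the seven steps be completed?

Nothing is required for 7, 5 and 2. 7 is listed later → 7 first.
Now 5 and 2 have their prerequisites met. 5 is listed later, so 5 next.
Now 3 and 2 have their prerequisites met. 3 is listed later, so 3 next.
Now 4 and 2 have their prerequisites met. 4 is listed later, so 4 next.
That leaves 2 as the only ready step → 2.
1 needed 2, now all done → 1.
Next only 6 has its prerequisites met → 6.

7, 5, 3, 4, 2, 1, 6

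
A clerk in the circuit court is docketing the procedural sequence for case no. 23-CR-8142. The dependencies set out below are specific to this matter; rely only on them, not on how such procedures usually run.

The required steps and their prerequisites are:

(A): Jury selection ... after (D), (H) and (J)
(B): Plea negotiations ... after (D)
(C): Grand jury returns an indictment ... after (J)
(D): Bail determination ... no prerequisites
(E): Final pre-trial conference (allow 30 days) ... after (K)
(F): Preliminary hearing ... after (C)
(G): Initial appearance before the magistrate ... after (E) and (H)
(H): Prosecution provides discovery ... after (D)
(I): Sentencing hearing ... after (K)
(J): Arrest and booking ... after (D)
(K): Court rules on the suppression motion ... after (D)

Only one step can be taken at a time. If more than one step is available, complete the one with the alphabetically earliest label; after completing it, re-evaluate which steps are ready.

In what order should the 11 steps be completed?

(D) is the only step with nothing outstanding, so it goes first.
(B), (H), (J) and (K) are all available; (B) has the earlier label → (B).
(H), (J) and (K) are all available; (H) has the earlier label → (H).
Ready: (J) and (K). (J) has the earlier label → (J).
Ready: (A), (C) and (K). (A) has the earlier label → (A).
(C) and (K) are both available; (C) has the earlier label → (C).
(F) now also ready, so the ready set is {(F), (K)}; (F) has the earlier label → (F).
(K) needed (D), now all done → (K).
Now (E) and (I) have their prerequisites met. (E) has the earlier label, so (E) next.
Now (G) and (I) have their prerequisites met. (G) has the earlier label, so (G) next.
(I) needed (K), now all done → (I).

(D) → (B) → (H) → (J) → (A) → (C) → (F) → (K) → (E) → (G) → (I)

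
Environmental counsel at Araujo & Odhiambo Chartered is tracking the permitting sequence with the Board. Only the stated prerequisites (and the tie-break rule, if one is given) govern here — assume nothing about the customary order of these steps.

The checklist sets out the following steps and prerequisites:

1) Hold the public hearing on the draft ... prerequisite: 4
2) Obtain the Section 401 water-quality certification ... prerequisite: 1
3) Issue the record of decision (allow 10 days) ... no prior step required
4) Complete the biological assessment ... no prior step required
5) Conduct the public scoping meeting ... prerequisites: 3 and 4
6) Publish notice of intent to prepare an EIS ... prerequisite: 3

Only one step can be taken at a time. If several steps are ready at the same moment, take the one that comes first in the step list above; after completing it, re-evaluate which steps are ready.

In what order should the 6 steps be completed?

3, 4, 1, 2, 5, 6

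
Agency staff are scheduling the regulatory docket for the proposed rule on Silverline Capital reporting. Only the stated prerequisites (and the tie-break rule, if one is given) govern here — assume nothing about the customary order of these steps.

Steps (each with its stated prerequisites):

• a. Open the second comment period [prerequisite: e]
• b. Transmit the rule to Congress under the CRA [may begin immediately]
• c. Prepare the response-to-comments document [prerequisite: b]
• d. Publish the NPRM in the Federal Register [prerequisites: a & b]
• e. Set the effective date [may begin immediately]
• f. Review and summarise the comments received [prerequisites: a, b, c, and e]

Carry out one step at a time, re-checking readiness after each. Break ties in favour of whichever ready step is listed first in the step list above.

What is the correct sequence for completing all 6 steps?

Nothing is required for b and e. b is listed earlier → b first.
Ready: c and e. c is listed earlier → c.
That leaves e as the only ready step → e.
a needed e, now all done → a.
Ready: d and f. d is listed earlier → d.
That leaves f as the only ready step → f.

b c e a d f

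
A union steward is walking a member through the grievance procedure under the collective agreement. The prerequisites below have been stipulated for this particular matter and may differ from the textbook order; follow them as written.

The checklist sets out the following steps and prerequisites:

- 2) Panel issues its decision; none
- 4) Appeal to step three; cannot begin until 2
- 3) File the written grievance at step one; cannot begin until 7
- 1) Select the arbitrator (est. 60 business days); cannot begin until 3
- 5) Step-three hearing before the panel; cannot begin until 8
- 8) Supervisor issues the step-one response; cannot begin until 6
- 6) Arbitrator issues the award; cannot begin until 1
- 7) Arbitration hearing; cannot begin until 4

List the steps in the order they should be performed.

2 4 7 3 1 6 8 5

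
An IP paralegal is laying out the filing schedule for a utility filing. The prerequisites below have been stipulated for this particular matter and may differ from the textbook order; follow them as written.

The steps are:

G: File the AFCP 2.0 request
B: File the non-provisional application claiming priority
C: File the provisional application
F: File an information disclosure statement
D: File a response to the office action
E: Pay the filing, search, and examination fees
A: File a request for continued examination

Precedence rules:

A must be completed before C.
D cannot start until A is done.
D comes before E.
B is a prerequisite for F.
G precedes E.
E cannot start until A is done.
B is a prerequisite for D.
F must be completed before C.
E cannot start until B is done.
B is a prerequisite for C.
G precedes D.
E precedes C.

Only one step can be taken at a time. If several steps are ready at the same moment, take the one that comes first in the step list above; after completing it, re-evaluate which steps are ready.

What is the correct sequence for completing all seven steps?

Nothing is required for G, B and A. G is listed earlier → G first.
Ready: B and A. B is listed earlier → B.
Ready: F and A. F is listed earlier → F.
That leaves A as the only ready step → A.
Next only D has its prerequisites met → D.
That leaves E as the only ready step → E.
Next only C has its prerequisites met → C.

G B F A D E C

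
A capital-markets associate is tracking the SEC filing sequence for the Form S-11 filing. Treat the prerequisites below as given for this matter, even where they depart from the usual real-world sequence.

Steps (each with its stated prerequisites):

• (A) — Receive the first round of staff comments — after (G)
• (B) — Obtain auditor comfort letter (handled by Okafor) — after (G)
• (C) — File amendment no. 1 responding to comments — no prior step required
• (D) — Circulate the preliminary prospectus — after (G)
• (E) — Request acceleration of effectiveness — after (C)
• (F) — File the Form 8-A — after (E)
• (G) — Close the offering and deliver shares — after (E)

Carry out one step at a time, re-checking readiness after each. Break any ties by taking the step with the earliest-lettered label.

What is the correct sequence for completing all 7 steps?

(C) has no prerequisites → (C) first.
(E) needed (C), now all done → (E).
Ready: (F) and (G). (F) has the earlier label → (F).
(G) needed (E), now all done → (G).
Ready: (A), (B) and (D). (A) has the earlier label → (A).
(B) and (D) are both available; (B) has the earlier label → (B).
(D) needed (G), now all done → (D).

(C) (E) (F) (G) (A) (B) (D)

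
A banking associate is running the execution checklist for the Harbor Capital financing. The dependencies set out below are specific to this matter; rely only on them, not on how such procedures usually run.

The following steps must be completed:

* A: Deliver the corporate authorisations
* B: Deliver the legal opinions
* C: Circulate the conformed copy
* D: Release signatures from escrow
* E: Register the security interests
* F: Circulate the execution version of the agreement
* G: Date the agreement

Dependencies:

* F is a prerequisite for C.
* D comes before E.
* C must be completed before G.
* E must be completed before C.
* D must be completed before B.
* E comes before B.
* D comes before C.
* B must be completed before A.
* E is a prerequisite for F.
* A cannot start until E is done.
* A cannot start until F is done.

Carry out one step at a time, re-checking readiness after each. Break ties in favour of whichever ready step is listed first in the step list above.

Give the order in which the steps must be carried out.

D has no prerequisites → D first.
That leaves E as the only ready step → E.
B and F are both available; B is listed earlier → B.
F is the only step now ready → F.
A and C are both available; A is listed earlier → A.
Next only C has its prerequisites met → C.
Next only G has its prerequisites met → G.

D, E, B, F, A, C, G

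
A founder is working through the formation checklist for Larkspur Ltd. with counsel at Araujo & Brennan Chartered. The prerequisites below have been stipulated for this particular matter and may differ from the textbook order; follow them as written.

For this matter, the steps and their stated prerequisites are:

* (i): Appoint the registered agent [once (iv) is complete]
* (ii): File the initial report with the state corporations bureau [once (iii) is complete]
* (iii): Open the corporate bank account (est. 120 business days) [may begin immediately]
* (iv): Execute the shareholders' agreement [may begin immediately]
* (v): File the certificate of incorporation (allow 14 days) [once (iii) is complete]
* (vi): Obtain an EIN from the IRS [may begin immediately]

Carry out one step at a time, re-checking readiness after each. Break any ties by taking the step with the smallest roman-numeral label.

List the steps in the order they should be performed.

(iii) → (ii) → (iv) → (i) → (v) → (vi)

(iii), (iv) and (vi) have no prerequisites; (iii) has the earlier label, so (iii) is first.
Now (ii), (iv), (v) and (vi) have their prerequisites met. (ii) has the earlier label, so (ii) next.
(iv), (v) and (vi) are all available; (iv) has the earlier label → (iv).
(i) now also ready, so the ready set is {(i), (v), (vi)}; (i) has the earlier label → (i).
Ready: (v) and (vi). (v) has the earlier label → (v).
That leaves (vi) as the only ready step → (vi).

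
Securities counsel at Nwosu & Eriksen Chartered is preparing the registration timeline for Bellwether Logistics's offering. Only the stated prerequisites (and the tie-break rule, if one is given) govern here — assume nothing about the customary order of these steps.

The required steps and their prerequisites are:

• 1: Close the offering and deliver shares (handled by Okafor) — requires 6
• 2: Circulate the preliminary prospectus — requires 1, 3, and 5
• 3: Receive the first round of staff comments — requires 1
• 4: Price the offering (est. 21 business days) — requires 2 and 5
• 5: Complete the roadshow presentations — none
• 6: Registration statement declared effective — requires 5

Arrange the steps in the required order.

5, 6, 1, 3, 2, 4

Only 5 has no prerequisites, so it is first.
6 needed 5, now all done → 6.
That leaves 1 as the only ready step → 1.
That leaves 3 as the only ready step → 3.
2 needed 1, 3 and 5, now all done → 2.
4 needed 2 and 5, now all done → 4.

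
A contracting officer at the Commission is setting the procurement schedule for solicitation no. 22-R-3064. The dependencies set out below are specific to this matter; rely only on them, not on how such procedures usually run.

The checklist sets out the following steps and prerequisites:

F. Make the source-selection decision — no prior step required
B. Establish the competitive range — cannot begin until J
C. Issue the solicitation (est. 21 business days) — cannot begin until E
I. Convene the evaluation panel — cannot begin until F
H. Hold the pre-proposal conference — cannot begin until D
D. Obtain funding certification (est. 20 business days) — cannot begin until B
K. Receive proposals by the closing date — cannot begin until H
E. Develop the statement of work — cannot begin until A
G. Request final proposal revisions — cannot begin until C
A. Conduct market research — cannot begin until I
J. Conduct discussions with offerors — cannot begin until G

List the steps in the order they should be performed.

F, I, A, E, C, G, J, B, D, H, K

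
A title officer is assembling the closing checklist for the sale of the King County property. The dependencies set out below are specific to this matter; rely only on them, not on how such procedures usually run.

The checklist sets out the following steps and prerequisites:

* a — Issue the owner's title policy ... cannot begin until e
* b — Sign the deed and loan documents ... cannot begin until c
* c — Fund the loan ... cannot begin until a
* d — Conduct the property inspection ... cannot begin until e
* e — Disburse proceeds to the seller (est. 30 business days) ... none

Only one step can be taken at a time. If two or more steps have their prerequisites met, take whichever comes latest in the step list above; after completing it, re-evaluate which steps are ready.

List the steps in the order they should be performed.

e has no prerequisites → e first.
d and a are both available; d is listed later → d.
Next only a has its prerequisites met → a.
Next only c has its prerequisites met → c.
b is the only step now ready → b.

e, d, a, c, b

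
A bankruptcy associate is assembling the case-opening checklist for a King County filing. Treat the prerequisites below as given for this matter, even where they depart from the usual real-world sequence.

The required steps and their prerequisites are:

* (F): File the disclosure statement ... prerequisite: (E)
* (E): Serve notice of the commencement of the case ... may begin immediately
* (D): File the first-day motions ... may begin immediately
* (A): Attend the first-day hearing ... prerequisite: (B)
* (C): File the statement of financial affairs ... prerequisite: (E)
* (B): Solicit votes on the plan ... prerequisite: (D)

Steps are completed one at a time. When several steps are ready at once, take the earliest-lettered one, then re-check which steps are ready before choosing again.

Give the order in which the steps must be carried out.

(D) and (E) have no prerequisites; (D) has the earlier label, so (D) is first.
(B) now also ready, so the ready set is {(B), (E)}; (B) has the earlier label → (B).
Ready: (A) and (E). (A) has the earlier label → (A).
That leaves (E) as the only ready step → (E).
Ready: (C) and (F). (C) has the earlier label → (C).
That leaves (F) as the only ready step → (F).

(D) (B) (A) (E) (C) (F)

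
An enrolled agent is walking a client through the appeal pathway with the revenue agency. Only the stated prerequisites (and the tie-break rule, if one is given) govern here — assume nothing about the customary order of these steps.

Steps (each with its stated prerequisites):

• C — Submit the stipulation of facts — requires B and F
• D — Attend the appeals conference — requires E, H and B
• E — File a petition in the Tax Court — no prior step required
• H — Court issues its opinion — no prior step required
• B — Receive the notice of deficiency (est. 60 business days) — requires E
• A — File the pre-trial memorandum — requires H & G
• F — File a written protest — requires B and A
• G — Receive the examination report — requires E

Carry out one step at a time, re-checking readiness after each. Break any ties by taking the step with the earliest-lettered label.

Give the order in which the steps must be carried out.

E, B, G, H, A, D, F, C

E and H have no prerequisites; E has the earlier label, so E is first.
B, G and H are all available; B has the earlier label → B.
Ready: G and H. G has the earlier label → G.
That leaves H as the only ready step → H.
Ready: A and D. A has the earlier label → A.
F now also ready, so the ready set is {D, F}; D has the earlier label → D.
F needed A and B, now all done → F.
C is the only step now ready → C.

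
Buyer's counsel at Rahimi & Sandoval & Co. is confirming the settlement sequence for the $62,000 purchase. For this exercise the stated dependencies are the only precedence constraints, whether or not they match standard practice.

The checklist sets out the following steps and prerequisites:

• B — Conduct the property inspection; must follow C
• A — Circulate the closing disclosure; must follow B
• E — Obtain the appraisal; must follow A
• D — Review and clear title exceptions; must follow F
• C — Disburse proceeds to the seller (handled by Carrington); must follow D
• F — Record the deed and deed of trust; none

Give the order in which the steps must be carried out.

F → D → C → B → A → E

F has no prerequisites → F first.
Next only D has its prerequisites met → D.
C needed D, now all done → C.
B needed C, now all done → B.
A is the only step now ready → A.
E is the only step now ready → E.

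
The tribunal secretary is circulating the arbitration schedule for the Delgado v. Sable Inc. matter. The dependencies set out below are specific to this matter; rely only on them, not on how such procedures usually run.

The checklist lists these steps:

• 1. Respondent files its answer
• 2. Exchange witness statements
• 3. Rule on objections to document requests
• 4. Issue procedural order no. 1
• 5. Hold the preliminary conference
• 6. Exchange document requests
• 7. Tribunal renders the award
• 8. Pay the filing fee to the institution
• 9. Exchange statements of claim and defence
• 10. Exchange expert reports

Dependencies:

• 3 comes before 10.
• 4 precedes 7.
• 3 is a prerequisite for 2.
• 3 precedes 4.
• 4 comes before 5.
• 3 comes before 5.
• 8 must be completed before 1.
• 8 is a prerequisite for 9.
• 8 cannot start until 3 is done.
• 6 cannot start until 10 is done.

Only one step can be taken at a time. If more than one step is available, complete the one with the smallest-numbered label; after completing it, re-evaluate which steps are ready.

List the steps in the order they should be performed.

3, 2, 4, 5, 7, 8, 1, 9, 10, 6

3 has no prerequisites → 3 first.
2, 4, 8 and 10 are all available; 2 has the earlier label → 2.
4, 8 and 10 are all available; 4 has the earlier label → 4.
Now 5, 7, 8 and 10 have their prerequisites met. 5 has the earlier label, so 5 next.
Now 7, 8 and 10 have their prerequisites met. 7 has the earlier label, so 7 next.
Ready: 8 and 10. 8 has the earlier label → 8.
1 and 9 now also ready, so the ready set is {1, 9, 10}; 1 has the earlier label → 1.
Now 9 and 10 have their prerequisites met. 9 has the earlier label, so 9 next.
Next only 10 has its prerequisites met → 10.
6 needed 10, now all done → 6.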